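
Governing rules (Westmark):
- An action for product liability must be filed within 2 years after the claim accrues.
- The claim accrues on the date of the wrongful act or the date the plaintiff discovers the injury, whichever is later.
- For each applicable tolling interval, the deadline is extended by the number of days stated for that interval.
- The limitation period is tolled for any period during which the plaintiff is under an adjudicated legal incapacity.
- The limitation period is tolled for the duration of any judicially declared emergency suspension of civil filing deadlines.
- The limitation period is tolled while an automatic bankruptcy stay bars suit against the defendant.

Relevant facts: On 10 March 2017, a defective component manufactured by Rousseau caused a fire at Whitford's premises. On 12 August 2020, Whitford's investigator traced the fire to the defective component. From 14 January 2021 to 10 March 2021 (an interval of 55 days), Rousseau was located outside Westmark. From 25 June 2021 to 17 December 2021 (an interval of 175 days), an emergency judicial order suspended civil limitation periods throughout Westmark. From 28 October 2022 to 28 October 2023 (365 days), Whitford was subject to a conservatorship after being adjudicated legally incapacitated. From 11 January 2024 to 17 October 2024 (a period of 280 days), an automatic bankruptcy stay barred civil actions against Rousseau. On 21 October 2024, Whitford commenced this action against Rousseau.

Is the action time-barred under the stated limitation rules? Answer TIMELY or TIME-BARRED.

TIMELY

Because discovery on 12 August 2020 post-dates the 10 March 2017 act, accrual under the later-of rule falls on 12 August 2020.
2 years from 12 August 2020 is 12 August 2022.
The emergency suspension of filing deadlines from 25 June 2021 to 17 December 2021 tolled the period for 175 days, extending the deadline to 3 February 2023.
The period was tolled for 365 days by the plaintiff's legal incapacity (28 October 2022 to 28 October 2023), pushing the deadline to 3 February 2024.
The period was tolled for 280 days by the automatic bankruptcy stay (11 January 2024 to 17 October 2024), pushing the deadline to 9 November 2024.
Although the defendant's absence ran from 14 January 2021 to 10 March 2021, the stated rules do not make that a tolling event, so it is disregarded.
Whitford filed on 21 October 2024, before the 9 November 2024 deadline, so the action is timely.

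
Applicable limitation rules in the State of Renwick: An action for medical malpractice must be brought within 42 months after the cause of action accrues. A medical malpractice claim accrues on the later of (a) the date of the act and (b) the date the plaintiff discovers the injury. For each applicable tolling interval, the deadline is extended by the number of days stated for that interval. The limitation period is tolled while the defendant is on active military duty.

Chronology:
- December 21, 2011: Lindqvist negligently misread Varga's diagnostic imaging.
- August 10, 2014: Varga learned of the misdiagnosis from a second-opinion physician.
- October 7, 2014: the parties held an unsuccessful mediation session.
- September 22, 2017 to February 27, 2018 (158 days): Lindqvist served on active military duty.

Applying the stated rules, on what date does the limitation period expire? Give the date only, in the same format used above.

Taking the later of the act (December 21, 2011) and discovery (August 10, 2014), the claim accrued on August 10, 2014.
The untolled deadline — 42 months after August 10, 2014 — is February 10, 2018.
The defendant's active military service from September 22, 2017 to February 27, 2018 tolled the period for 158 days, extending the deadline to July 18, 2018.
The other events in the timeline have no effect on the limitation period under the stated rules.

July 18, 2018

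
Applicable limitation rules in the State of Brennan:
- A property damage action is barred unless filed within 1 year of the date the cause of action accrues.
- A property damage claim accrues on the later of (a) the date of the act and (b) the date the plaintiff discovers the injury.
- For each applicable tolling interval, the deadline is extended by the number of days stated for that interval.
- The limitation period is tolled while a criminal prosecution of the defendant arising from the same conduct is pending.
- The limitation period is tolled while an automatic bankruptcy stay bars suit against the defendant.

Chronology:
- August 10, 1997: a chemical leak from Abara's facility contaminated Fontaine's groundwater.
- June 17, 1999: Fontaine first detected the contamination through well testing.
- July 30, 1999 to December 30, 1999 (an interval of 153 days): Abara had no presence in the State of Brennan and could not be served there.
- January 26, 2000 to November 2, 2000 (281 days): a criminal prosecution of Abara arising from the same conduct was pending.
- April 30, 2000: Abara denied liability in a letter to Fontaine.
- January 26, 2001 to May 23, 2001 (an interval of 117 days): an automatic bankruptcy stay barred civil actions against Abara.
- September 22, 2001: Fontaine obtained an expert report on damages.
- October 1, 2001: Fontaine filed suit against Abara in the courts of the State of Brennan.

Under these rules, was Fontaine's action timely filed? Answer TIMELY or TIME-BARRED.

The claim accrued on June 17, 1999 — the later of the August 10, 1997 act and the June 17, 1999 discovery.
1 year from June 17, 1999 is June 17, 2000.
Because the pending criminal prosecution ran from January 26, 2000 to November 2, 2000, the deadline is extended by 281 days to March 25, 2001.
The period was tolled for 117 days by the automatic bankruptcy stay (January 26, 2001 to May 23, 2001), pushing the deadline to July 20, 2001.
No stated provision tolls the period for the defendant's absence, so the interval from July 30, 1999 to December 30, 1999 has no effect on the deadline.
The other events in the timeline have no effect on the limitation period under the stated rules.
The October 1, 2001 filing falls after the July 20, 2001 deadline; the claim is time-barred.

TIME-BARRED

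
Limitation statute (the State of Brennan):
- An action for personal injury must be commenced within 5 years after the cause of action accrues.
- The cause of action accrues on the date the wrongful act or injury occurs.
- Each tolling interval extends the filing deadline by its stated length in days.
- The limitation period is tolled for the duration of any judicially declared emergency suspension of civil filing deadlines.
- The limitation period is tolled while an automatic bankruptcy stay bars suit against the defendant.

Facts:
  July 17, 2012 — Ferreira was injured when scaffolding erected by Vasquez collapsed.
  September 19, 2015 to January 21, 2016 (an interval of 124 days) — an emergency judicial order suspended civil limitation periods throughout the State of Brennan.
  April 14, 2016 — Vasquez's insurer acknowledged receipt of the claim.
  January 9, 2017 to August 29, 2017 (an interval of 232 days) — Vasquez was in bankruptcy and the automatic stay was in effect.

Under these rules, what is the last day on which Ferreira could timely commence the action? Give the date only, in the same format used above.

July 8, 2018

The claim accrued on July 17, 2012, when the wrongful act occurred.
5 years from July 17, 2012 is July 17, 2017.
The period was tolled for 124 days by the emergency suspension of filing deadlines (September 19, 2015 to January 21, 2016), pushing the deadline to November 18, 2017.
The period was tolled for 232 days by the automatic bankruptcy stay (January 9, 2017 to August 29, 2017), pushing the deadline to July 8, 2018.
The other events in the timeline have no effect on the limitation period under the stated rules.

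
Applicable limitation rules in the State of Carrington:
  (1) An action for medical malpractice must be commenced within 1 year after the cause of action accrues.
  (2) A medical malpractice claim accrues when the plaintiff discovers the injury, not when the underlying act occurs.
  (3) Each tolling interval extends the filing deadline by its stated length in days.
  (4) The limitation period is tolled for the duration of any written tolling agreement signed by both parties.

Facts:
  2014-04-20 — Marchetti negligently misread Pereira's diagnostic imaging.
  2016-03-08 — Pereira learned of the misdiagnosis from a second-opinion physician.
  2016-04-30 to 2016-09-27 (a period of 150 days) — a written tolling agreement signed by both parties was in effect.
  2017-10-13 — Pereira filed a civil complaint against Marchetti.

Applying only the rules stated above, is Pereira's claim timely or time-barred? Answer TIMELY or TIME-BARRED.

Under the discovery rule, the claim accrued on 2016-03-08, when Pereira discovered the injury — not on the 2014-04-20 date of the underlying act.
1 year from 2016-03-08 is 2017-03-08.
The written tolling agreement from 2016-04-30 to 2016-09-27 tolled the period for 150 days, extending the deadline to 2017-08-05.
The 2017-10-13 filing falls after the 2017-08-05 deadline; the claim is time-barred.

TIME-BARRED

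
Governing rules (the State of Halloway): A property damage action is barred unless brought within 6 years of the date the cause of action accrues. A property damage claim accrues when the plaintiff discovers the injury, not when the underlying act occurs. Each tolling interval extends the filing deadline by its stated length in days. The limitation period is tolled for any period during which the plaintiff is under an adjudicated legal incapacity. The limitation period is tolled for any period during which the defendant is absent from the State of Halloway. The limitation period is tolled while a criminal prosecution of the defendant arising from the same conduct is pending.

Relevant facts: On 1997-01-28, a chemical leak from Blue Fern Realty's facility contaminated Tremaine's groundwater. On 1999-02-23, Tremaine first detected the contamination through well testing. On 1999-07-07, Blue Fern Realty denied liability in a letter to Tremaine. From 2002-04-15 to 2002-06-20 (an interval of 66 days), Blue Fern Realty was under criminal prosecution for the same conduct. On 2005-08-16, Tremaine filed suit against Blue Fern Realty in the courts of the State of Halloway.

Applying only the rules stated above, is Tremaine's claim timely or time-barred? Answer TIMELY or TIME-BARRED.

Under the discovery rule, the claim accrued on 1999-02-23, when Tremaine discovered the injury — not on the 1997-01-28 date of the underlying act.
Adding the 6 years base period to 1999-02-23 gives a deadline of 2005-02-23, before any tolling.
The pending criminal prosecution from 2002-04-15 to 2002-06-20 tolled the period for 66 days, extending the deadline to 2005-04-30.
None of the other events listed affects the running of the period under the stated rules.
Filing on 2005-08-16 missed the 2005-04-30 deadline — the action is time-barred.

TIME-BARRED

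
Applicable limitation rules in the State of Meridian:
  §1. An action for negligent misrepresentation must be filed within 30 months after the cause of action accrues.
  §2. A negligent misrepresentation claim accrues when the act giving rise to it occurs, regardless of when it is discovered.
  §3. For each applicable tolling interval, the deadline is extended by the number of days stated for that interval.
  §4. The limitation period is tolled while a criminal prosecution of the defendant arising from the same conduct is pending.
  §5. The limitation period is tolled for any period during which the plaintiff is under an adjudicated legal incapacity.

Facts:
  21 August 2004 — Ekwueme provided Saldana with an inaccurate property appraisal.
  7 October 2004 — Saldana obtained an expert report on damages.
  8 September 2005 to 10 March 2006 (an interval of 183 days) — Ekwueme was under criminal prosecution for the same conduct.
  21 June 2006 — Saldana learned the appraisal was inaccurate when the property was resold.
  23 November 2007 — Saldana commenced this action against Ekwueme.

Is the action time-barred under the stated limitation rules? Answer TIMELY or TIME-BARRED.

TIME-BARRED

The claim accrued on 21 August 2004, when the wrongful act occurred; under the stated occurrence rule the 21 June 2006 discovery does not delay accrual.
The untolled deadline — 30 months after 21 August 2004 — is 21 February 2007.
The period was tolled for 183 days by the pending criminal prosecution (8 September 2005 to 10 March 2006), pushing the deadline to 23 August 2007.
None of the other events listed affects the running of the period under the stated rules.
Saldana filed on 23 November 2007, after the 23 August 2007 deadline, so the action is time-barred.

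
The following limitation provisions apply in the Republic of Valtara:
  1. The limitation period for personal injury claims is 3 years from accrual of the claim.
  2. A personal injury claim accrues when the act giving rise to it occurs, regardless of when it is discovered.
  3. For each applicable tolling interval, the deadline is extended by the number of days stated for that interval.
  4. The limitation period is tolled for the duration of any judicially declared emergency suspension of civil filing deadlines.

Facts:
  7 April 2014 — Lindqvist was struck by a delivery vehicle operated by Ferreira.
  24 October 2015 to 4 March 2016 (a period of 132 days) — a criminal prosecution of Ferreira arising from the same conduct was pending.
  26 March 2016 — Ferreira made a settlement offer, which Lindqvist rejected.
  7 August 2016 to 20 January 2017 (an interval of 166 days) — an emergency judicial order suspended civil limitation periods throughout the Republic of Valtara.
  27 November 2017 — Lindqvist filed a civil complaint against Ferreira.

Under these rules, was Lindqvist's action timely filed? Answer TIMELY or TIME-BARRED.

The limitation period began to run on 7 April 2014.
3 years from 7 April 2014 is 7 April 2017.
Because the emergency suspension of filing deadlines ran from 7 August 2016 to 20 January 2017, the deadline is extended by 166 days to 20 September 2017.
The pending criminal prosecution from 24 October 2015 to 4 March 2016 does not toll the period, because no stated rule makes a criminal prosecution a tolling event.
None of the other events listed affects the running of the period under the stated rules.
The 27 November 2017 filing falls after the 20 September 2017 deadline; the claim is time-barred.

TIME-BARRED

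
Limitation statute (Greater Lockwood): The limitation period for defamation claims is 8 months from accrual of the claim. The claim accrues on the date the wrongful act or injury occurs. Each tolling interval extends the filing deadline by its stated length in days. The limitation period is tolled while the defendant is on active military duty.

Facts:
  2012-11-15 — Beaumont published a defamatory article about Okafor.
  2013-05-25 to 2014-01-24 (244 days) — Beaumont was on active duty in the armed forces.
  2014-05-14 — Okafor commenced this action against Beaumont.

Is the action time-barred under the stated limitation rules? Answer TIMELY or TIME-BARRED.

TIME-BARRED

The claim accrued on 2012-11-15, when the wrongful act occurred.
Adding the 8 months base period to 2012-11-15 gives a deadline of 2013-07-15, before any tolling.
The defendant's active military service from 2013-05-25 to 2014-01-24 tolled the period for 244 days, extending the deadline to 2014-03-16.
The 2014-05-14 filing falls after the 2014-03-16 deadline; the claim is time-barred.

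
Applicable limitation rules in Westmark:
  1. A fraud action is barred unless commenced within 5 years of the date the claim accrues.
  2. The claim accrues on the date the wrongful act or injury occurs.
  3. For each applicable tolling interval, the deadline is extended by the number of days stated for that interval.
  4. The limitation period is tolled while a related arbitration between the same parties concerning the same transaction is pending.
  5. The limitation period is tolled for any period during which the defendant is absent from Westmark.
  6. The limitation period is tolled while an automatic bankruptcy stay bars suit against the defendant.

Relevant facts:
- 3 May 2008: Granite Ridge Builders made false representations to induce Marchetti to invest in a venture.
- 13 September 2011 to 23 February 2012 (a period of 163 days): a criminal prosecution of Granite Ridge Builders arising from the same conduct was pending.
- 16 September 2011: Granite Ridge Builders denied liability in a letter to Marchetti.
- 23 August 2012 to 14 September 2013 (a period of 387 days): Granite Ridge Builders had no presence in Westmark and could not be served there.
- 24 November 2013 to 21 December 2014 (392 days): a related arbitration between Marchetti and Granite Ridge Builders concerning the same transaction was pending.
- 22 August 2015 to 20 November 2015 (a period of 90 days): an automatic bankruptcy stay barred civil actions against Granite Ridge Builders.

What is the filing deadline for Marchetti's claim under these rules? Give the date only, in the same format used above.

21 June 2015

The limitation period began to run on 3 May 2008.
5 years from 3 May 2008 is 3 May 2013.
The period was tolled for 387 days by the defendant's absence from the jurisdiction (23 August 2012 to 14 September 2013), pushing the deadline to 25 May 2014.
The pending related arbitration from 24 November 2013 to 21 December 2014 tolled the period for 392 days, extending the deadline to 21 June 2015.
The automatic bankruptcy stay from 22 August 2015 to 20 November 2015 began after the period had already run on 21 June 2015, so it has no tolling effect.
Although a criminal prosecution ran from 13 September 2011 to 23 February 2012, the stated rules do not make that a tolling event, so it is disregarded.
Nothing else in the chronology tolls or restarts the period.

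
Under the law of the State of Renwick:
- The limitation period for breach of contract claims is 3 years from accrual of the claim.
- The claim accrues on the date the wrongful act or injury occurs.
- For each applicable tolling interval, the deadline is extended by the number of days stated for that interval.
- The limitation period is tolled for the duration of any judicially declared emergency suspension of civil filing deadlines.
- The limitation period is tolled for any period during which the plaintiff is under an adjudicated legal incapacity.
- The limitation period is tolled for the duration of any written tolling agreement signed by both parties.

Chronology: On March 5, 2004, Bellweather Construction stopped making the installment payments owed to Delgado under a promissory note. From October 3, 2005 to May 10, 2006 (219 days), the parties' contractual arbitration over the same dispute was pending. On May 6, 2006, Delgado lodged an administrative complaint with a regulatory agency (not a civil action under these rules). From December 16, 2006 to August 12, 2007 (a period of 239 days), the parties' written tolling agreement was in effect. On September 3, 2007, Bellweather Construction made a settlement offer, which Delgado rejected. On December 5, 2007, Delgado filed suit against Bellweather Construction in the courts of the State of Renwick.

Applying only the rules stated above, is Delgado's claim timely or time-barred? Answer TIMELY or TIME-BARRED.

TIME-BARRED

The limitation period began to run on March 5, 2004.
3 years from March 5, 2004 is March 5, 2007.
The period was tolled for 239 days by the written tolling agreement (December 16, 2006 to August 12, 2007), pushing the deadline to October 30, 2007.
Although a pending arbitration ran from October 3, 2005 to May 10, 2006, the stated rules do not make that a tolling event, so it is disregarded.
The other events in the timeline have no effect on the limitation period under the stated rules.
The December 5, 2007 filing falls after the October 30, 2007 deadline; the claim is time-barred.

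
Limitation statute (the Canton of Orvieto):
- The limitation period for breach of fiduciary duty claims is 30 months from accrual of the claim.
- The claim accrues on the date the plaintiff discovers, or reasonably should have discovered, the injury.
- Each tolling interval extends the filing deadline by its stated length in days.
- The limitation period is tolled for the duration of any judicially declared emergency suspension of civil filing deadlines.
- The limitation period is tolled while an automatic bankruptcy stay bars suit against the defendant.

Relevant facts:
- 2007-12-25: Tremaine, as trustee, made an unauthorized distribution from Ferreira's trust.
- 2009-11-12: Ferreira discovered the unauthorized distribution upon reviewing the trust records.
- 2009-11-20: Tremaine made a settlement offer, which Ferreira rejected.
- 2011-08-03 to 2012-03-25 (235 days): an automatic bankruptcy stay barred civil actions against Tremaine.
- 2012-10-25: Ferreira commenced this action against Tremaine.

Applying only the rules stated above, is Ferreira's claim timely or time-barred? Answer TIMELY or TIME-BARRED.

Accrual is tied to discovery, so the period began on 2009-11-12 rather than on 2007-12-25 when the act occurred.
30 months from 2009-11-12 is 2012-05-12.
Because the automatic bankruptcy stay ran from 2011-08-03 to 2012-03-25, the deadline is extended by 235 days to 2013-01-02.
The other events in the timeline have no effect on the limitation period under the stated rules.
The 2012-10-25 filing precedes the 2013-01-02 deadline; the claim is timely.

TIMELY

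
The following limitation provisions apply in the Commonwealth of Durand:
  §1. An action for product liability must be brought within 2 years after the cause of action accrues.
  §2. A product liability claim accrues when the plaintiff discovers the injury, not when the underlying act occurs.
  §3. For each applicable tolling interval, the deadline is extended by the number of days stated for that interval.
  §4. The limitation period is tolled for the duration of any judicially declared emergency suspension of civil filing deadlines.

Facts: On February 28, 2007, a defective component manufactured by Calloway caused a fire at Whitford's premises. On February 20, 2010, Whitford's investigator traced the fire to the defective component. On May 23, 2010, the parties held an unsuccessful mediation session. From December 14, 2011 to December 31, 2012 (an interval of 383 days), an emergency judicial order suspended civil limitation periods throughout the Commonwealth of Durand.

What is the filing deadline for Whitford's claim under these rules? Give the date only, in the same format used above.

March 9, 2013

The claim did not accrue until Whitford discovered the injury on February 20, 2010; the February 28, 2007 act date does not start the clock under the stated rule.
The untolled deadline — 2 years after February 20, 2010 — is February 20, 2012.
Because the emergency suspension of filing deadlines ran from December 14, 2011 to December 31, 2012, the deadline is extended by 383 days to March 9, 2013.
None of the other events listed affects the running of the period under the stated rules.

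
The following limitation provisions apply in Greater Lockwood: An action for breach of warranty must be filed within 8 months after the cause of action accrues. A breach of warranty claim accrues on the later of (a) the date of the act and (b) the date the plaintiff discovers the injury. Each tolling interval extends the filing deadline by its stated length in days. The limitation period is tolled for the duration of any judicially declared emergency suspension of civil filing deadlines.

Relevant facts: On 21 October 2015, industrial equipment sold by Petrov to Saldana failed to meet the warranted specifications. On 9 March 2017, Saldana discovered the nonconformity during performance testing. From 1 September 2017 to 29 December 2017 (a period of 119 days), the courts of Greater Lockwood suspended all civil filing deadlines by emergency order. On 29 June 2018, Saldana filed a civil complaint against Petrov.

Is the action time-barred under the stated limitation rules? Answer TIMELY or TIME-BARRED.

Taking the later of the act (21 October 2015) and discovery (9 March 2017), the claim accrued on 9 March 2017.
The untolled deadline — 8 months after 9 March 2017 — is 9 November 2017.
Because the emergency suspension of filing deadlines ran from 1 September 2017 to 29 December 2017, the deadline is extended by 119 days to 8 March 2018.
The 29 June 2018 filing falls after the 8 March 2018 deadline; the claim is time-barred.

TIME-BARRED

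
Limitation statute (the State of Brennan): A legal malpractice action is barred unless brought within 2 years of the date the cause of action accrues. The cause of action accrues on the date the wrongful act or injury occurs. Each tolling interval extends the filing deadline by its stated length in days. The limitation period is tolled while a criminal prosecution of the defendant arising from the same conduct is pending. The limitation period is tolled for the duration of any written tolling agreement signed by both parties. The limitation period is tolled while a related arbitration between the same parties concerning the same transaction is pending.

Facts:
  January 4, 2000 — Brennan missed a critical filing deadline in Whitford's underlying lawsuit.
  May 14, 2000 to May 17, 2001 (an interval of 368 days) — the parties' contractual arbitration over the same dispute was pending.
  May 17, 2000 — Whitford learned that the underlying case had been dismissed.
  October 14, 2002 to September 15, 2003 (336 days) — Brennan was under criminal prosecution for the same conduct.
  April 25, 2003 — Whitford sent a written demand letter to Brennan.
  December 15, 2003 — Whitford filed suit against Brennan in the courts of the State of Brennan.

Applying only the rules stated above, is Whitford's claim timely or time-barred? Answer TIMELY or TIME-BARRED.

Because the rule ties accrual to occurrence, the claim accrued on January 4, 2000, not on the May 17, 2000 discovery date.
The untolled deadline — 2 years after January 4, 2000 — is January 4, 2002.
Because the pending related arbitration ran from May 14, 2000 to May 17, 2001, the deadline is extended by 368 days to January 7, 2003.
The pending criminal prosecution from October 14, 2002 to September 15, 2003 tolled the period for 336 days, extending the deadline to December 9, 2003.
Nothing else in the chronology tolls or restarts the period.
Whitford filed on December 15, 2003, after the December 9, 2003 deadline, so the action is time-barred.

TIME-BARRED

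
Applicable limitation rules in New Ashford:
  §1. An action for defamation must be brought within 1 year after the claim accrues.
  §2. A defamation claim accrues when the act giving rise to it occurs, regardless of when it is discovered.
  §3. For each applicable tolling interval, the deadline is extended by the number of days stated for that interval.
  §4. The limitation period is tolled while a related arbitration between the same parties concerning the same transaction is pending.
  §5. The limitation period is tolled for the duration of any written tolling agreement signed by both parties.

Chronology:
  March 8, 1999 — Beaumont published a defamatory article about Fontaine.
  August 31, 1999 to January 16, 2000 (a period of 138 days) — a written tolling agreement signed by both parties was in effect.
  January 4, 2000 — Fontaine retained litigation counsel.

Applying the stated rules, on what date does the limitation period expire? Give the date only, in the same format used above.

July 24, 2000

The limitation period began to run on March 8, 1999.
1 year from March 8, 1999 is March 8, 2000.
The period was tolled for 138 days by the written tolling agreement (August 31, 1999 to January 16, 2000), pushing the deadline to July 24, 2000.
The other events in the timeline have no effect on the limitation period under the stated rules.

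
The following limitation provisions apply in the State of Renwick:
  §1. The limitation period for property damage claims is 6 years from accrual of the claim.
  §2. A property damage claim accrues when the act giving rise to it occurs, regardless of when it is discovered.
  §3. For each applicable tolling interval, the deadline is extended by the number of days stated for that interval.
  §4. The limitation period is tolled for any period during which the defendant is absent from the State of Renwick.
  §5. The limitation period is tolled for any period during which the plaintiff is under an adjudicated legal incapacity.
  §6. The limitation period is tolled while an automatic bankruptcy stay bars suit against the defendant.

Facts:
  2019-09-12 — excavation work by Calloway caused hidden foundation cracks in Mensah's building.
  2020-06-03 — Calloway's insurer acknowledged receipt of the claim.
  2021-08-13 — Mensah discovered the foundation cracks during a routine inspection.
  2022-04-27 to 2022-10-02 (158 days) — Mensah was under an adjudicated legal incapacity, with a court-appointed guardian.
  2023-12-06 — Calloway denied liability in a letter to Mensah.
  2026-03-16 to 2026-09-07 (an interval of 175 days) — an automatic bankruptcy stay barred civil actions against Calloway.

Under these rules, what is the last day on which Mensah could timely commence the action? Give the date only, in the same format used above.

2026-02-17

Accrual is governed by the date of the act, so the period began to run on 2019-09-12; the later discovery on 2021-08-13 is irrelevant under the stated rule.
The untolled deadline — 6 years after 2019-09-12 — is 2025-09-12.
The period was tolled for 158 days by the plaintiff's legal incapacity (2022-04-27 to 2022-10-02), pushing the deadline to 2026-02-17.
The automatic bankruptcy stay starting 2026-03-16 came too late — the period had run on 2026-02-17 — and so does not extend the deadline.
None of the other events listed affects the running of the period under the stated rules.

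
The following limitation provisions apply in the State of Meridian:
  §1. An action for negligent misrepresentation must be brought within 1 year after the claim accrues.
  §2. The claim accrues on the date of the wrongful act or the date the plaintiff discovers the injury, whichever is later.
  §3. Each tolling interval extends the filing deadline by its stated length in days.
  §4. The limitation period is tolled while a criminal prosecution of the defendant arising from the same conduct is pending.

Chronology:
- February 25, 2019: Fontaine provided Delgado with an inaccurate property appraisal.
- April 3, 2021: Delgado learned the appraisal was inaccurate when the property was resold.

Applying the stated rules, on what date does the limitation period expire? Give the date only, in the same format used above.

April 3, 2022

Taking the later of the act (February 25, 2019) and discovery (April 3, 2021), the claim accrued on April 3, 2021.
The untolled deadline — 1 year after April 3, 2021 — is April 3, 2022.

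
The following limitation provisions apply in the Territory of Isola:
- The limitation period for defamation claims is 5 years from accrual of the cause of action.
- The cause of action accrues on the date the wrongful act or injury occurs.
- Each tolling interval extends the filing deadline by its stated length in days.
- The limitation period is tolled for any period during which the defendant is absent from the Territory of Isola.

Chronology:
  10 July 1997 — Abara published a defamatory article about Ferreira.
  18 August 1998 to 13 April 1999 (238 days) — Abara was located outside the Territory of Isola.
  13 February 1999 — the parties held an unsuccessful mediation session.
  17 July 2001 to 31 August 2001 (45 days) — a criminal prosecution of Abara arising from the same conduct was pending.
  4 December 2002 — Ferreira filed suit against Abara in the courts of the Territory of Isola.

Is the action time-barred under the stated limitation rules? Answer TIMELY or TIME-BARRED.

TIMELY

The claim accrued on 10 July 1997, when the wrongful act occurred.
5 years from 10 July 1997 is 10 July 2002.
The period was tolled for 238 days by the defendant's absence from the jurisdiction (18 August 1998 to 13 April 1999), pushing the deadline to 5 March 2003.
The pending criminal prosecution from 17 July 2001 to 31 August 2001 does not toll the period, because no stated rule makes a criminal prosecution a tolling event.
Nothing else in the chronology tolls or restarts the period.
Ferreira filed on 4 December 2002, before the 5 March 2003 deadline, so the action is timely.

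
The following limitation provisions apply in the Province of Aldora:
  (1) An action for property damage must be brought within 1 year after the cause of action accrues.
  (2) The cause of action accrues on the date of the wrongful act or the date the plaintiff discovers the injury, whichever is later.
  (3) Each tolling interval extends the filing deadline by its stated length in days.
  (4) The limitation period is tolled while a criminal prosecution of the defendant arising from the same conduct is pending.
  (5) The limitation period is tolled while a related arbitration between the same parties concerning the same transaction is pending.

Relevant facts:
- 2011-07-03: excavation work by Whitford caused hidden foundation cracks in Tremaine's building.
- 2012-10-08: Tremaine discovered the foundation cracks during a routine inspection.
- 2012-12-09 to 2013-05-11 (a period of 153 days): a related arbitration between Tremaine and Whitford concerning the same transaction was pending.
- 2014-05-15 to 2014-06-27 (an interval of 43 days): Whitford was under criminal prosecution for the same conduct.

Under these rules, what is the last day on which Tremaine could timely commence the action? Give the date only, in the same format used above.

2014-03-10

The claim accrued on 2012-10-08 — the later of the 2011-07-03 act and the 2012-10-08 discovery.
The untolled deadline — 1 year after 2012-10-08 — is 2013-10-08.
The pending related arbitration from 2012-12-09 to 2013-05-11 tolled the period for 153 days, extending the deadline to 2014-03-10.
The pending criminal prosecution from 2014-05-15 to 2014-06-27 began after the period had already run on 2014-03-10, so it has no tolling effect.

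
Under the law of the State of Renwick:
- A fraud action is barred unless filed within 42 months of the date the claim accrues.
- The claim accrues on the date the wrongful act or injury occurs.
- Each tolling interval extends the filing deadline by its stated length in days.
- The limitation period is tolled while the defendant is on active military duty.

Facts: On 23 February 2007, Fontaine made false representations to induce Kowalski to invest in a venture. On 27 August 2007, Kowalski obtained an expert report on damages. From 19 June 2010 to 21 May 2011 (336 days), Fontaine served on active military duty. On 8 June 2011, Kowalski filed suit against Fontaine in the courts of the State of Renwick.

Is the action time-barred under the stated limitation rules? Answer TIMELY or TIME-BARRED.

TIMELY

The claim accrued on 23 February 2007, when the wrongful act occurred.
42 months from 23 February 2007 is 23 August 2010.
The defendant's active military service from 19 June 2010 to 21 May 2011 tolled the period for 336 days, extending the deadline to 25 July 2011.
The other events in the timeline have no effect on the limitation period under the stated rules.
The 8 June 2011 filing precedes the 25 July 2011 deadline; the claim is timely.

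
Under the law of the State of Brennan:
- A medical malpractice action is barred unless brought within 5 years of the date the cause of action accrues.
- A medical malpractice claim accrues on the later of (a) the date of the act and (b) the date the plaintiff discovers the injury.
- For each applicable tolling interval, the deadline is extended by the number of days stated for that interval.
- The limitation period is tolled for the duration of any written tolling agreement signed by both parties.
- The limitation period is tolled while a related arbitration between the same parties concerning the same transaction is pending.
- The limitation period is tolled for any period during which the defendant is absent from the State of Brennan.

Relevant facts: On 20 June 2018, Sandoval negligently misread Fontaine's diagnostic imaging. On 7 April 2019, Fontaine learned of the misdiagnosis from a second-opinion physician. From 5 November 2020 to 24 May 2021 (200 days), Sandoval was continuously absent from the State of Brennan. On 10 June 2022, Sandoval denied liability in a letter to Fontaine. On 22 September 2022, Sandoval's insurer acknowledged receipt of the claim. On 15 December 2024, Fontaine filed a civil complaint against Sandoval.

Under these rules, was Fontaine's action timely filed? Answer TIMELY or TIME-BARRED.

TIME-BARRED

The claim accrued on 7 April 2019 — the later of the 20 June 2018 act and the 7 April 2019 discovery.
5 years from 7 April 2019 is 7 April 2024.
The period was tolled for 200 days by the defendant's absence from the jurisdiction (5 November 2020 to 24 May 2021), pushing the deadline to 24 October 2024.
The other events in the timeline have no effect on the limitation period under the stated rules.
Filing on 15 December 2024 missed the 24 October 2024 deadline — the action is time-barred.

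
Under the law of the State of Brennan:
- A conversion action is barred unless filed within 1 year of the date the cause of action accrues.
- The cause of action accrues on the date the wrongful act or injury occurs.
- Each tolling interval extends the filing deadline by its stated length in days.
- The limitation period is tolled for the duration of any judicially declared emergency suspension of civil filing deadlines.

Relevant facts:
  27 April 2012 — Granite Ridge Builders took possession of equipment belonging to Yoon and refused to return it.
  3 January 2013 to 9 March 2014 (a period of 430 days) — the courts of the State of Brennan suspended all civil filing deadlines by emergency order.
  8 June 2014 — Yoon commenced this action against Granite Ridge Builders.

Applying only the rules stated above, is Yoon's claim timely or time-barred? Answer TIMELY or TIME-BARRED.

TIMELY

The cause of action accrued on 27 April 2012, the date of the act.
1 year from 27 April 2012 is 27 April 2013.
The emergency suspension of filing deadlines from 3 January 2013 to 9 March 2014 tolled the period for 430 days, extending the deadline to 1 July 2014.
Yoon filed on 8 June 2014, before the 1 July 2014 deadline, so the action is timely.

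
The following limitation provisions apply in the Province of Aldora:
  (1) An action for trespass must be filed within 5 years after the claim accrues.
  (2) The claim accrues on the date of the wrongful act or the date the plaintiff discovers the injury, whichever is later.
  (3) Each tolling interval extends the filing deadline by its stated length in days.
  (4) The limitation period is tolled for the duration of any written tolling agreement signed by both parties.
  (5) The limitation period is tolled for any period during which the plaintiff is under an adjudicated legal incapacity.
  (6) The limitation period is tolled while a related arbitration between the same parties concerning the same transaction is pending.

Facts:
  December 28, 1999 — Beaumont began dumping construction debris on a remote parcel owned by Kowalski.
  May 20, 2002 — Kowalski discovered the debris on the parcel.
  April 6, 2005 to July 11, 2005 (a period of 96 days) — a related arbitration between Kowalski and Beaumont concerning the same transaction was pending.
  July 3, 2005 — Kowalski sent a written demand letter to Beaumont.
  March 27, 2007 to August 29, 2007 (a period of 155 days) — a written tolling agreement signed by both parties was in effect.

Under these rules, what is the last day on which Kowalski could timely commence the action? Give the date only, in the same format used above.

Because discovery on May 20, 2002 post-dates the December 28, 1999 act, accrual under the later-of rule falls on May 20, 2002.
Adding the 5 years base period to May 20, 2002 gives a deadline of May 20, 2007, before any tolling.
Because the pending related arbitration ran from April 6, 2005 to July 11, 2005, the deadline is extended by 96 days to August 24, 2007.
Because the written tolling agreement ran from March 27, 2007 to August 29, 2007, the deadline is extended by 155 days to January 26, 2008.
None of the other events listed affects the running of the period under the stated rules.

January 26, 2008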